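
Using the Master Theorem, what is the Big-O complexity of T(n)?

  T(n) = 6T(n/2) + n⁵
Θ(n⁵)

Master Theorem: a = 6, b = 2, f(n) = n⁵.
Compute the critical exponent d = log₂(6) = 2.585.
Compare f(n) = Θ(n⁵) against n^d:
  k = 5 > d = 2.585, so f(n) = Ω(n^(d+ε)) — Case 3.
  Regularity: a·(n/b)^5/n^5 = a/b^5 = 6/32 < 1 ✓.
  The top-level work dominates: T(n) = Θ(f(n)) = Θ(n⁵).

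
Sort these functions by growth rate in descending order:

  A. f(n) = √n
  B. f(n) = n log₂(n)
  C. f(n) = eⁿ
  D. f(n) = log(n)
C > B > A > D

Comparing growth rates:
C = eⁿ is O(eⁿ)
B = n log₂(n) is O(n log n)
A = √n is O(√n)
D = log(n) is O(log n)

Therefore, the order from fastest to slowest is: C > B > A > D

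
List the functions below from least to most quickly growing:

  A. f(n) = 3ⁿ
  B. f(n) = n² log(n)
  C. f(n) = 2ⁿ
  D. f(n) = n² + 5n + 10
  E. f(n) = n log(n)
E < D < B < C < A

Comparing growth rates:
E = n log(n) is O(n log n)
D = n² + 5n + 10 is O(n²)
B = n² log(n) is O(n² log n)
C = 2ⁿ is O(2ⁿ)
A = 3ⁿ is O(3ⁿ)

Therefore, the order from slowest to fastest is: E < D < B < C < A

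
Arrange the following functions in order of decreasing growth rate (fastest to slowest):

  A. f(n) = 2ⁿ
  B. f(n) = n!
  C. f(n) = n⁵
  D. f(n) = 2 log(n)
B > A > C > D

Comparing growth rates:
B = n! is O(n!)
A = 2ⁿ is O(2ⁿ)
C = n⁵ is O(n⁵)
D = 2 log(n) is O(log n)

Therefore, the order from fastest to slowest is: B > A > C > D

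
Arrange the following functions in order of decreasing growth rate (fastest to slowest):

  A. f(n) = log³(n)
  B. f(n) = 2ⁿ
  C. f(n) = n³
B > C > A

Comparing growth rates:
B = 2ⁿ is O(2ⁿ)
C = n³ is O(n³)
A = log³(n) is O(log³ n)

Therefore, the order from fastest to slowest is: B > C > A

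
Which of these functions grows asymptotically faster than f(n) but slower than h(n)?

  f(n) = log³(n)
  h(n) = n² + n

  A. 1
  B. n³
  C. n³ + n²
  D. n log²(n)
D

We need g(n) with log³(n) = o(g(n)) and g(n) = o(n² + n), i.e. O(log³ n) ≺ g ≺ O(n²).
Check each option:
  A. 1 — O(1) does not grow strictly faster than f(n)
  B. n³ — O(n³) does not grow strictly slower than h(n)
  C. n³ + n² — O(n³) does not grow strictly slower than h(n)
  D. n log²(n) — O(n log² n) is strictly between O(log³ n) and O(n²) ✓

Only option D (n log²(n)) lies strictly between.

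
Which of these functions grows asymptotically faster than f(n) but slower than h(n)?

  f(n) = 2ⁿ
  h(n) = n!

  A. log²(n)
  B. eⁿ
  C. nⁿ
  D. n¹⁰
B

We need g(n) with 2ⁿ = o(g(n)) and g(n) = o(n!), i.e. O(2ⁿ) ≺ g ≺ O(n!).
Check each option:
  A. log²(n) — O(log² n) does not grow strictly faster than f(n)
  B. eⁿ — O(eⁿ) is strictly between O(2ⁿ) and O(n!) ✓
  C. nⁿ — O(nⁿ) does not grow strictly slower than h(n)
  D. n¹⁰ — O(n¹⁰) does not grow strictly faster than f(n)

Only option B (eⁿ) lies strictly between.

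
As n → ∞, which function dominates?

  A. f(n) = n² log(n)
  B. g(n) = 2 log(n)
A

f(n) = n² log(n) is O(n² log n), while g(n) = 2 log(n) is O(log n).
Since O(n² log n) grows faster than O(log n), f(n) dominates.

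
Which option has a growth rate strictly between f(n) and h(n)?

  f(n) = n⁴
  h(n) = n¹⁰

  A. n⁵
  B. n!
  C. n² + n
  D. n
A

We need g(n) with n⁴ = o(g(n)) and g(n) = o(n¹⁰), i.e. O(n⁴) ≺ g ≺ O(n¹⁰).
Check each option:
  A. n⁵ — O(n⁵) is strictly between O(n⁴) and O(n¹⁰) ✓
  B. n! — O(n!) does not grow strictly slower than h(n)
  C. n² + n — O(n²) does not grow strictly faster than f(n)
  D. n — O(n) does not grow strictly faster than f(n)

Only option A (n⁵) lies strictly between.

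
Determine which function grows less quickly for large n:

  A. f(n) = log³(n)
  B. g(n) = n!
A

f(n) = log³(n) is O(log³ n), while g(n) = n! is O(n!).
Since O(log³ n) grows slower than O(n!), f(n) is dominated.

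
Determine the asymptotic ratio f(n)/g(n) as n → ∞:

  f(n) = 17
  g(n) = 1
17

Since 17 and 1 have the same growth rate (O(1)),
the ratio converges to a constant: 17.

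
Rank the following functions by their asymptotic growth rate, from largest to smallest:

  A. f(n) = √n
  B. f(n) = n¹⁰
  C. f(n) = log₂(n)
B > A > C

Comparing growth rates:
B = n¹⁰ is O(n¹⁰)
A = √n is O(√n)
C = log₂(n) is O(log n)

Therefore, the order from fastest to slowest is: B > A > C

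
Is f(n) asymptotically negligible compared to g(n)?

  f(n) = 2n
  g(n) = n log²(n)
True

f(n) = 2n is O(n), and g(n) = n log²(n) is O(n log² n).
Since O(n) grows strictly slower than O(n log² n), f(n) = o(g(n)) is true.
This means lim(n→∞) f(n)/g(n) = 0.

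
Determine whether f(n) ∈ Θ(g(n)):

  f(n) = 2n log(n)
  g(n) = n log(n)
True

f(n) = 2n log(n) and g(n) = n log(n) are both O(n log n).
Since they have the same asymptotic growth rate, f(n) = Θ(g(n)) is true.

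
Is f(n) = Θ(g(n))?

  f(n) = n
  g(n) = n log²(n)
False

f(n) = n is O(n), and g(n) = n log²(n) is O(n log² n).
Since they have different growth rates, f(n) = Θ(g(n)) is false.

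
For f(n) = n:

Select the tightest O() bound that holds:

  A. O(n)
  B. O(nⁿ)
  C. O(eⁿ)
A

f(n) = n is O(n).
All listed options are valid Big-O bounds (upper bounds),
but O(n) is the tightest (smallest valid bound).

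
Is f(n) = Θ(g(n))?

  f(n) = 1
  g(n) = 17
True

f(n) = 1 and g(n) = 17 are both O(1).
Since they have the same asymptotic growth rate, f(n) = Θ(g(n)) is true.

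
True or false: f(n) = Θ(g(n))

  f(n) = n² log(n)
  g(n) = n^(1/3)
False

f(n) = n² log(n) is O(n² log n), and g(n) = n^(1/3) is O(n^(1/3)).
Since they have different growth rates, f(n) = Θ(g(n)) is false.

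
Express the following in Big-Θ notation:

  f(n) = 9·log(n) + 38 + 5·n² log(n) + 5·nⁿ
Θ(nⁿ)

Order the terms by growth rate: 38 ≺ 9·log(n) ≺ 5·n² log(n) ≺ 5·nⁿ.
The fastest-growing term 5·nⁿ dominates as n → ∞; dropping its constant factor gives Θ(nⁿ).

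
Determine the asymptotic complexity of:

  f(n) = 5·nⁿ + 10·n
O(nⁿ)

The dominant term in 5·nⁿ + 10·n is 5·nⁿ, which is Θ(nⁿ).
Lower-order terms (10·n) are asymptotically negligible.
Constants are absorbed, so the tightest bound is O(nⁿ).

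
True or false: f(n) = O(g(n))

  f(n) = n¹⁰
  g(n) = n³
False

f(n) = n¹⁰ is O(n¹⁰), and g(n) = n³ is O(n³).
Since O(n¹⁰) grows faster than O(n³), f(n) = O(g(n)) is false.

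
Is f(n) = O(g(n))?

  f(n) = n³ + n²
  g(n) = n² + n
False

f(n) = n³ + n² is O(n³), and g(n) = n² + n is O(n²).
Since O(n³) grows faster than O(n²), f(n) = O(g(n)) is false.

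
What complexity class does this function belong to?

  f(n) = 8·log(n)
O(log n)

The dominant term in 8·log(n) is 8·log(n), which is Θ(log n).
Constants are absorbed, so the tightest bound is O(log n).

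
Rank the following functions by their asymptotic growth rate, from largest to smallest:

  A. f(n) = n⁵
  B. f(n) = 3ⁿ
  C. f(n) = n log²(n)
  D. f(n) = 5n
B > A > C > D

Comparing growth rates:
B = 3ⁿ is O(3ⁿ)
A = n⁵ is O(n⁵)
C = n log²(n) is O(n log² n)
D = 5n is O(n)

Therefore, the order from fastest to slowest is: B > A > C > D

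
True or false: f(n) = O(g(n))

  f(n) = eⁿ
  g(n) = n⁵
False

f(n) = eⁿ is O(eⁿ), and g(n) = n⁵ is O(n⁵).
Since O(eⁿ) grows faster than O(n⁵), f(n) = O(g(n)) is false.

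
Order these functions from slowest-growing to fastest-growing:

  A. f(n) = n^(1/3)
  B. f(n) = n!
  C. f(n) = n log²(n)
A < C < B

Comparing growth rates:
A = n^(1/3) is O(n^(1/3))
C = n log²(n) is O(n log² n)
B = n! is O(n!)

Therefore, the order from slowest to fastest is: A < C < B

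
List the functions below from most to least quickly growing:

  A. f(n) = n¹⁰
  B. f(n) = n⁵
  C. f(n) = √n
A > B > C

Comparing growth rates:
A = n¹⁰ is O(n¹⁰)
B = n⁵ is O(n⁵)
C = √n is O(√n)

Therefore, the order from fastest to slowest is: A > B > C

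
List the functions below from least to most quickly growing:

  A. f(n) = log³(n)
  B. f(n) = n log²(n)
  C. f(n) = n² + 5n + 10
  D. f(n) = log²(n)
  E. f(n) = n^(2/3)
D < A < E < B < C

Comparing growth rates:
D = log²(n) is O(log² n)
A = log³(n) is O(log³ n)
E = n^(2/3) is O(n^(2/3))
B = n log²(n) is O(n log² n)
C = n² + 5n + 10 is O(n²)

Therefore, the order from slowest to fastest is: D < A < E < B < C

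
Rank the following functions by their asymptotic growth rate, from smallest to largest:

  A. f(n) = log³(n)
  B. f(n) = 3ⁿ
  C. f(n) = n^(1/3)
A < C < B

Comparing growth rates:
A = log³(n) is O(log³ n)
C = n^(1/3) is O(n^(1/3))
B = 3ⁿ is O(3ⁿ)

Therefore, the order from slowest to fastest is: A < C < B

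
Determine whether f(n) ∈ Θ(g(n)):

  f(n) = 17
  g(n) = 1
True

f(n) = 17 and g(n) = 1 are both O(1).
Since they have the same asymptotic growth rate, f(n) = Θ(g(n)) is true.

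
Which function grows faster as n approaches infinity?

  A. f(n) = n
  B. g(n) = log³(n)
A

f(n) = n is O(n), while g(n) = log³(n) is O(log³ n).
Since O(n) grows faster than O(log³ n), f(n) dominates.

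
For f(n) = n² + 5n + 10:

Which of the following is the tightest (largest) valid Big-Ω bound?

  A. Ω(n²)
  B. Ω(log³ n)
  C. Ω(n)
A

f(n) = n² + 5n + 10 is Ω(n²).
All listed options are valid Big-Ω bounds (lower bounds),
but Ω(n²) is the tightest (largest valid bound).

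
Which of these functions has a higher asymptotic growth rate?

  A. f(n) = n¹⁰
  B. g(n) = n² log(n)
A

f(n) = n¹⁰ is O(n¹⁰), while g(n) = n² log(n) is O(n² log n).
Since O(n¹⁰) grows faster than O(n² log n), f(n) dominates.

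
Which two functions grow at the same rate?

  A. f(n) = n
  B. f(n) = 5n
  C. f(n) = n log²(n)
A and B

Examining each function:
  A. n is O(n)
  B. 5n is O(n)
  C. n log²(n) is O(n log² n)

Functions A and B both have the same complexity class.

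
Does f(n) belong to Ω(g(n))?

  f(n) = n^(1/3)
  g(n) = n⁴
False

f(n) = n^(1/3) is O(n^(1/3)), and g(n) = n⁴ is O(n⁴).
Since O(n^(1/3)) grows slower than O(n⁴), f(n) = Ω(g(n)) is false.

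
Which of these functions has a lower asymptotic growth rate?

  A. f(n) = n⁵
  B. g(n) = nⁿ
A

f(n) = n⁵ is O(n⁵), while g(n) = nⁿ is O(nⁿ).
Since O(n⁵) grows slower than O(nⁿ), f(n) is dominated.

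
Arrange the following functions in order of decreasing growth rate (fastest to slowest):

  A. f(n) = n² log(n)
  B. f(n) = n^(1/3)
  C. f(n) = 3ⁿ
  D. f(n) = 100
C > A > B > D

Comparing growth rates:
C = 3ⁿ is O(3ⁿ)
A = n² log(n) is O(n² log n)
B = n^(1/3) is O(n^(1/3))
D = 100 is O(1)

Therefore, the order from fastest to slowest is: C > A > B > D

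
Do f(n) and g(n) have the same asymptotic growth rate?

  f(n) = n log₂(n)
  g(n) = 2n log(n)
True

f(n) = n log₂(n) and g(n) = 2n log(n) are both O(n log n).
Since they have the same asymptotic growth rate, f(n) = Θ(g(n)) is true.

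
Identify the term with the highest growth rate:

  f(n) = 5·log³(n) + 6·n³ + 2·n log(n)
6·n³

Looking at each term:
  - 5·log³(n) is O(log³ n)
  - 6·n³ is O(n³)
  - 2·n log(n) is O(n log n)

The term 6·n³ (O(n³)) grows fastest and dominates all others.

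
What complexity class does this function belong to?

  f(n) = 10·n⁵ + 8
O(n⁵)

The dominant term in 10·n⁵ + 8 is 10·n⁵, which is Θ(n⁵).
Lower-order terms (8) are asymptotically negligible.
Constants are absorbed, so the tightest bound is O(n⁵).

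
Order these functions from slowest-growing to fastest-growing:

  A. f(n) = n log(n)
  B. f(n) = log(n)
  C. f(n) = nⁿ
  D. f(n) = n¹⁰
B < A < D < C

Comparing growth rates:
B = log(n) is O(log n)
A = n log(n) is O(n log n)
D = n¹⁰ is O(n¹⁰)
C = nⁿ is O(nⁿ)

Therefore, the order from slowest to fastest is: B < A < D < C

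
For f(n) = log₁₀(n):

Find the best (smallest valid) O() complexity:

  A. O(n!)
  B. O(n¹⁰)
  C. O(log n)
C

f(n) = log₁₀(n) is O(log n).
All listed options are valid Big-O bounds (upper bounds),
but O(log n) is the tightest (smallest valid bound).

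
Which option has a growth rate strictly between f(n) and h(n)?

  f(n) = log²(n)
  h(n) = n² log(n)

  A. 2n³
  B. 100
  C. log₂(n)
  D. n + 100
D

We need g(n) with log²(n) = o(g(n)) and g(n) = o(n² log(n)), i.e. O(log² n) ≺ g ≺ O(n² log n).
Check each option:
  A. 2n³ — O(n³) does not grow strictly slower than h(n)
  B. 100 — O(1) does not grow strictly faster than f(n)
  C. log₂(n) — O(log n) does not grow strictly faster than f(n)
  D. n + 100 — O(n) is strictly between O(log² n) and O(n² log n) ✓

Only option D (n + 100) lies strictly between.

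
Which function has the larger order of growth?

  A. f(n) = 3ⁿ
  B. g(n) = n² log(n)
A

f(n) = 3ⁿ is O(3ⁿ), while g(n) = n² log(n) is O(n² log n).
Since O(3ⁿ) grows faster than O(n² log n), f(n) dominates.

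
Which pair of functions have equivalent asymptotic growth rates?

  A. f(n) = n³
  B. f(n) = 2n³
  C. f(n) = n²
A and B

Examining each function:
  A. n³ is O(n³)
  B. 2n³ is O(n³)
  C. n² is O(n²)

Functions A and B both have the same complexity class.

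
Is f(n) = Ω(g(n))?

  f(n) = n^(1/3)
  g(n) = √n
False

f(n) = n^(1/3) is O(n^(1/3)), and g(n) = √n is O(√n).
Since O(n^(1/3)) grows slower than O(√n), f(n) = Ω(g(n)) is false.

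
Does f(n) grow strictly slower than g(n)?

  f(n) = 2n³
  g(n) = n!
True

f(n) = 2n³ is O(n³), and g(n) = n! is O(n!).
Since O(n³) grows strictly slower than O(n!), f(n) = o(g(n)) is true.
This means lim(n→∞) f(n)/g(n) = 0.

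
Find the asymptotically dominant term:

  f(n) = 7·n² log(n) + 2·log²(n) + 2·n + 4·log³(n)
7·n² log(n)

Looking at each term:
  - 7·n² log(n) is O(n² log n)
  - 2·log²(n) is O(log² n)
  - 2·n is O(n)
  - 4·log³(n) is O(log³ n)

The term 7·n² log(n) (O(n² log n)) grows fastest and dominates all others.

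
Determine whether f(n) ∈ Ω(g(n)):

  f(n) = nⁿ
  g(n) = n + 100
True

f(n) = nⁿ is O(nⁿ), and g(n) = n + 100 is O(n).
Since O(nⁿ) grows at least as fast as O(n), f(n) = Ω(g(n)) is true.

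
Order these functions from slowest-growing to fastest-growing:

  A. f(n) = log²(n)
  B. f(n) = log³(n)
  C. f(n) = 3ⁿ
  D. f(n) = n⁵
A < B < D < C

Comparing growth rates:
A = log²(n) is O(log² n)
B = log³(n) is O(log³ n)
D = n⁵ is O(n⁵)
C = 3ⁿ is O(3ⁿ)

Therefore, the order from slowest to fastest is: A < B < D < C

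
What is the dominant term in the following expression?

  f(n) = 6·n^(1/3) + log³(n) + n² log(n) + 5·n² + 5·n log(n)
n² log(n)

Looking at each term:
  - 6·n^(1/3) is O(n^(1/3))
  - log³(n) is O(log³ n)
  - n² log(n) is O(n² log n)
  - 5·n² is O(n²)
  - 5·n log(n) is O(n log n)

The term n² log(n) (O(n² log n)) grows fastest and dominates all others.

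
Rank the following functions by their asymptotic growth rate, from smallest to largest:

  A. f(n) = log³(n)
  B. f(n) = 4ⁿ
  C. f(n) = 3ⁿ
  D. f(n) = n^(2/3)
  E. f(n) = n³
A < D < E < C < B

Comparing growth rates:
A = log³(n) is O(log³ n)
D = n^(2/3) is O(n^(2/3))
E = n³ is O(n³)
C = 3ⁿ is O(3ⁿ)
B = 4ⁿ is O(4ⁿ)

Therefore, the order from slowest to fastest is: A < D < E < C < B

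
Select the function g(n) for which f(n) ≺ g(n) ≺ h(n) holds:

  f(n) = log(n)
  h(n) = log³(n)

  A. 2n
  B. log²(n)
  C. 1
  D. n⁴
B

We need g(n) with log(n) = o(g(n)) and g(n) = o(log³(n)), i.e. O(log n) ≺ g ≺ O(log³ n).
Check each option:
  A. 2n — O(n) does not grow strictly slower than h(n)
  B. log²(n) — O(log² n) is strictly between O(log n) and O(log³ n) ✓
  C. 1 — O(1) does not grow strictly faster than f(n)
  D. n⁴ — O(n⁴) does not grow strictly slower than h(n)

Only option B (log²(n)) lies strictly between.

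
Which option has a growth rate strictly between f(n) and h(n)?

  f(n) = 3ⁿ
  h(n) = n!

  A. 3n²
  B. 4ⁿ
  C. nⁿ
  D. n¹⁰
B

We need g(n) with 3ⁿ = o(g(n)) and g(n) = o(n!), i.e. O(3ⁿ) ≺ g ≺ O(n!).
Check each option:
  A. 3n² — O(n²) does not grow strictly faster than f(n)
  B. 4ⁿ — O(4ⁿ) is strictly between O(3ⁿ) and O(n!) ✓
  C. nⁿ — O(nⁿ) does not grow strictly slower than h(n)
  D. n¹⁰ — O(n¹⁰) does not grow strictly faster than f(n)

Only option B (4ⁿ) lies strictly between.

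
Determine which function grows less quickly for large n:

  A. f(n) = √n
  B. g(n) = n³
A

f(n) = √n is O(√n), while g(n) = n³ is O(n³).
Since O(√n) grows slower than O(n³), f(n) is dominated.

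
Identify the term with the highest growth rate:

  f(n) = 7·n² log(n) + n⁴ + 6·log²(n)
n⁴

Looking at each term:
  - 7·n² log(n) is O(n² log n)
  - n⁴ is O(n⁴)
  - 6·log²(n) is O(log² n)

The term n⁴ (O(n⁴)) grows fastest and dominates all others.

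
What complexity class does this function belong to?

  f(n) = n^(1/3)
O(n^(1/3))

The dominant term in n^(1/3) is n^(1/3), which is Θ(n^(1/3)).
Constants are absorbed, so the tightest bound is O(n^(1/3)).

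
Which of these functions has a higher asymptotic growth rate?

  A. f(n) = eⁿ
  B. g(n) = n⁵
A

f(n) = eⁿ is O(eⁿ), while g(n) = n⁵ is O(n⁵).
Since O(eⁿ) grows faster than O(n⁵), f(n) dominates.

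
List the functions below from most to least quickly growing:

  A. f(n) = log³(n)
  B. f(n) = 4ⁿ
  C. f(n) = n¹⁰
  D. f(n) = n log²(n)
B > C > D > A

Comparing growth rates:
B = 4ⁿ is O(4ⁿ)
C = n¹⁰ is O(n¹⁰)
D = n log²(n) is O(n log² n)
A = log³(n) is O(log³ n)

Therefore, the order from fastest to slowest is: B > C > D > A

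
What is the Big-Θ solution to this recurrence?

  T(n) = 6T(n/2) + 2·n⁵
Θ(n⁵)

Master Theorem: a = 6, b = 2, f(n) = 2·n⁵.
Compute the critical exponent d = log₂(6) = 2.585.
Compare f(n) = Θ(n⁵) against n^d:
  k = 5 > d = 2.585, so f(n) = Ω(n^(d+ε)) — Case 3.
  Regularity: a·(n/b)^5/n^5 = a/b^5 = 6/32 < 1 ✓.
  The top-level work dominates: T(n) = Θ(f(n)) = Θ(n⁵).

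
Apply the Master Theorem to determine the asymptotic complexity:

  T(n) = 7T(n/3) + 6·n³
Θ(n³)

Master Theorem: a = 7, b = 3, f(n) = 6·n³.
Compute the critical exponent d = log₃(7) = 1.771.
Compare f(n) = Θ(n³) against n^d:
  k = 3 > d = 1.771, so f(n) = Ω(n^(d+ε)) — Case 3.
  Regularity: a·(n/b)^3/n^3 = a/b^3 = 7/27 < 1 ✓.
  The top-level work dominates: T(n) = Θ(f(n)) = Θ(n³).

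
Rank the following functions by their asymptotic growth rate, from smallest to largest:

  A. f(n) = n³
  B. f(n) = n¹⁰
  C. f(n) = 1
C < A < B

Comparing growth rates:
C = 1 is O(1)
A = n³ is O(n³)
B = n¹⁰ is O(n¹⁰)

Therefore, the order from slowest to fastest is: C < A < B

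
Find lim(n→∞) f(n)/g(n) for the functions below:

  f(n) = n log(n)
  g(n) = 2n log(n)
1/2

Since n log(n) and 2n log(n) have the same growth rate (O(n log n)),
the ratio converges to a constant: 1/2.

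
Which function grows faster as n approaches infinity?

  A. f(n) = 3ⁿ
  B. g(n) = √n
A

f(n) = 3ⁿ is O(3ⁿ), while g(n) = √n is O(√n).
Since O(3ⁿ) grows faster than O(√n), f(n) dominates.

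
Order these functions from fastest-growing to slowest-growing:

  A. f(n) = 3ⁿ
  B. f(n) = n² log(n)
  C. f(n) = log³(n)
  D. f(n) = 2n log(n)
A > B > D > C

Comparing growth rates:
A = 3ⁿ is O(3ⁿ)
B = n² log(n) is O(n² log n)
D = 2n log(n) is O(n log n)
C = log³(n) is O(log³ n)

Therefore, the order from fastest to slowest is: A > B > D > C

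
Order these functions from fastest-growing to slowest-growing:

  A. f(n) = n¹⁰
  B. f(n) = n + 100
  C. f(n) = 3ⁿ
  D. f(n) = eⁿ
C > D > A > B

Comparing growth rates:
C = 3ⁿ is O(3ⁿ)
D = eⁿ is O(eⁿ)
A = n¹⁰ is O(n¹⁰)
B = n + 100 is O(n)

Therefore, the order from fastest to slowest is: C > D > A > B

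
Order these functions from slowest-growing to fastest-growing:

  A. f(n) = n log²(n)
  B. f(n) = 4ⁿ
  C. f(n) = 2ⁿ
A < C < B

Comparing growth rates:
A = n log²(n) is O(n log² n)
C = 2ⁿ is O(2ⁿ)
B = 4ⁿ is O(4ⁿ)

Therefore, the order from slowest to fastest is: A < C < B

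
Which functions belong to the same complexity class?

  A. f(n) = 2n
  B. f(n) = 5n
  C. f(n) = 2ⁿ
A and B

Examining each function:
  A. 2n is O(n)
  B. 5n is O(n)
  C. 2ⁿ is O(2ⁿ)

Functions A and B both have the same complexity class.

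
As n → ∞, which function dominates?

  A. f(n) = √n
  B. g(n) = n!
B

f(n) = √n is O(√n), while g(n) = n! is O(n!).
Since O(n!) grows faster than O(√n), g(n) dominates.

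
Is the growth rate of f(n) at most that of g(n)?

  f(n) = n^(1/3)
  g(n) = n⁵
True

f(n) = n^(1/3) is O(n^(1/3)), and g(n) = n⁵ is O(n⁵).
Since O(n^(1/3)) ⊆ O(n⁵) (f grows no faster than g), f(n) = O(g(n)) is true.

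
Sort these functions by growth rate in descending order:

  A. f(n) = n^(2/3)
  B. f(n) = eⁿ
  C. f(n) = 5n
B > C > A

Comparing growth rates:
B = eⁿ is O(eⁿ)
C = 5n is O(n)
A = n^(2/3) is O(n^(2/3))

Therefore, the order from fastest to slowest is: B > C > A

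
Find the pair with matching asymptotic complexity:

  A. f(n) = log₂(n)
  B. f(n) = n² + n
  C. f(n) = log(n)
A and C

Examining each function:
  A. log₂(n) is O(log n)
  B. n² + n is O(n²)
  C. log(n) is O(log n)

Functions A and C both have the same complexity class.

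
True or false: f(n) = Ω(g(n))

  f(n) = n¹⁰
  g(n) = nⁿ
False

f(n) = n¹⁰ is O(n¹⁰), and g(n) = nⁿ is O(nⁿ).
Since O(n¹⁰) grows slower than O(nⁿ), f(n) = Ω(g(n)) is false.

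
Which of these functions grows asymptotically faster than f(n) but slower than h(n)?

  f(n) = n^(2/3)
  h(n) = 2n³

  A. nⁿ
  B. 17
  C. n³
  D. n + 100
D

We need g(n) with n^(2/3) = o(g(n)) and g(n) = o(2n³), i.e. O(n^(2/3)) ≺ g ≺ O(n³).
Check each option:
  A. nⁿ — O(nⁿ) does not grow strictly slower than h(n)
  B. 17 — O(1) does not grow strictly faster than f(n)
  C. n³ — O(n³) does not grow strictly slower than h(n)
  D. n + 100 — O(n) is strictly between O(n^(2/3)) and O(n³) ✓

Only option D (n + 100) lies strictly between.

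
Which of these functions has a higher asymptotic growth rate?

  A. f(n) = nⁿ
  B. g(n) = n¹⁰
A

f(n) = nⁿ is O(nⁿ), while g(n) = n¹⁰ is O(n¹⁰).
Since O(nⁿ) grows faster than O(n¹⁰), f(n) dominates.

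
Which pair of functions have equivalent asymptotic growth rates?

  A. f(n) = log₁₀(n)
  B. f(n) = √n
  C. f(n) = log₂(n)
A and C

Examining each function:
  A. log₁₀(n) is O(log n)
  B. √n is O(√n)
  C. log₂(n) is O(log n)

Functions A and C both have the same complexity class.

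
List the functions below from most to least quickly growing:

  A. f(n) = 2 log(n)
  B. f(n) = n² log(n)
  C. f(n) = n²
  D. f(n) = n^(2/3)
B > C > D > A

Comparing growth rates:
B = n² log(n) is O(n² log n)
C = n² is O(n²)
D = n^(2/3) is O(n^(2/3))
A = 2 log(n) is O(log n)

Therefore, the order from fastest to slowest is: B > C > D > A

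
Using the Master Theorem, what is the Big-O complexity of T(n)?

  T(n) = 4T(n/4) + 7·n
Θ(n log n)

Master Theorem: a = 4, b = 4, f(n) = 7·n.
Compute the critical exponent d = log₄(4) = 1.
Compare f(n) = Θ(n) against n^d:
  k = 1 = d, so f(n) = Θ(n^d) — Case 2.
  Work is balanced across levels: T(n) = Θ(n^d log n) = Θ(n log n).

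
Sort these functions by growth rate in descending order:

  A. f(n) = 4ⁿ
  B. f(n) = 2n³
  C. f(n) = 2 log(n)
A > B > C

Comparing growth rates:
A = 4ⁿ is O(4ⁿ)
B = 2n³ is O(n³)
C = 2 log(n) is O(log n)

Therefore, the order from fastest to slowest is: A > B > C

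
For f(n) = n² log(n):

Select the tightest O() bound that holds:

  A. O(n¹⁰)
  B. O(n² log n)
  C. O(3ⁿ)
B

f(n) = n² log(n) is O(n² log n).
All listed options are valid Big-O bounds (upper bounds),
but O(n² log n) is the tightest (smallest valid bound).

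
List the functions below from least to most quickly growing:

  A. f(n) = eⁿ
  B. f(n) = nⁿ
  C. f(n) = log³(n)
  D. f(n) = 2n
C < D < A < B

Comparing growth rates:
C = log³(n) is O(log³ n)
D = 2n is O(n)
A = eⁿ is O(eⁿ)
B = nⁿ is O(nⁿ)

Therefore, the order from slowest to fastest is: C < D < A < B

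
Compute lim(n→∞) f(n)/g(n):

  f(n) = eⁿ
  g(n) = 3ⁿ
0

Since eⁿ (O(eⁿ)) grows slower than 3ⁿ (O(3ⁿ)),
the ratio f(n)/g(n) → 0 as n → ∞.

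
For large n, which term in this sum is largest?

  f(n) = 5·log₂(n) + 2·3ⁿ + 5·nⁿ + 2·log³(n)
5·nⁿ

Looking at each term:
  - 5·log₂(n) is O(log n)
  - 2·3ⁿ is O(3ⁿ)
  - 5·nⁿ is O(nⁿ)
  - 2·log³(n) is O(log³ n)

The term 5·nⁿ (O(nⁿ)) grows fastest and dominates all others.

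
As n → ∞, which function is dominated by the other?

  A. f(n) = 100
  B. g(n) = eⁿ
A

f(n) = 100 is O(1), while g(n) = eⁿ is O(eⁿ).
Since O(1) grows slower than O(eⁿ), f(n) is dominated.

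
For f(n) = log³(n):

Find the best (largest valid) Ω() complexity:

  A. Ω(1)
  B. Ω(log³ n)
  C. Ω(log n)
B

f(n) = log³(n) is Ω(log³ n).
All listed options are valid Big-Ω bounds (lower bounds),
but Ω(log³ n) is the tightest (largest valid bound).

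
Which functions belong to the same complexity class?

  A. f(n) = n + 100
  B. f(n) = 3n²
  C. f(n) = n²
B and C

Examining each function:
  A. n + 100 is O(n)
  B. 3n² is O(n²)
  C. n² is O(n²)

Functions B and C both have the same complexity class.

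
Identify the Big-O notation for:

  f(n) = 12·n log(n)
O(n log n)

The dominant term in 12·n log(n) is 12·n log(n), which is Θ(n log n).
Constants are absorbed, so the tightest bound is O(n log n).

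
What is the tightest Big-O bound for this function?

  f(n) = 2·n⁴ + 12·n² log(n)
O(n⁴)

The dominant term in 2·n⁴ + 12·n² log(n) is 2·n⁴, which is Θ(n⁴).
Lower-order terms (12·n² log(n)) are asymptotically negligible.
Constants are absorbed, so the tightest bound is O(n⁴).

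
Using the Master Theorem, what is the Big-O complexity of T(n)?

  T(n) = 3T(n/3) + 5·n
Θ(n log n)

Master Theorem: a = 3, b = 3, f(n) = 5·n.
Compute the critical exponent d = log₃(3) = 1.
Compare f(n) = Θ(n) against n^d:
  k = 1 = d, so f(n) = Θ(n^d) — Case 2.
  Work is balanced across levels: T(n) = Θ(n^d log n) = Θ(n log n).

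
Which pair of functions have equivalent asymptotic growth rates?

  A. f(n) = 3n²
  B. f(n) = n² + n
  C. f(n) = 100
A and B

Examining each function:
  A. 3n² is O(n²)
  B. n² + n is O(n²)
  C. 100 is O(1)

Functions A and B both have the same complexity class.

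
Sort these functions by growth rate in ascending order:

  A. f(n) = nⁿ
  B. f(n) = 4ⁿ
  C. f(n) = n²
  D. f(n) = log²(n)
D < C < B < A

Comparing growth rates:
D = log²(n) is O(log² n)
C = n² is O(n²)
B = 4ⁿ is O(4ⁿ)
A = nⁿ is O(nⁿ)

Therefore, the order from slowest to fastest is: D < C < B < A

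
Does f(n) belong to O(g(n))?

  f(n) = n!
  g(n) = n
False

f(n) = n! is O(n!), and g(n) = n is O(n).
Since O(n!) grows faster than O(n), f(n) = O(g(n)) is false.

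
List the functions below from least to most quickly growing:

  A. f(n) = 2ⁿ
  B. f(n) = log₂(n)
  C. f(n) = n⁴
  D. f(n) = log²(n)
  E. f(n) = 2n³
B < D < E < C < A

Comparing growth rates:
B = log₂(n) is O(log n)
D = log²(n) is O(log² n)
E = 2n³ is O(n³)
C = n⁴ is O(n⁴)
A = 2ⁿ is O(2ⁿ)

Therefore, the order from slowest to fastest is: B < D < E < C < A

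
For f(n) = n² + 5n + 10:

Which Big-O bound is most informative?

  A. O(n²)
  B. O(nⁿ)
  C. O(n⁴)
A

f(n) = n² + 5n + 10 is O(n²).
All listed options are valid Big-O bounds (upper bounds),
but O(n²) is the tightest (smallest valid bound).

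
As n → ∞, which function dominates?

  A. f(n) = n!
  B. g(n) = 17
A

f(n) = n! is O(n!), while g(n) = 17 is O(1).
Since O(n!) grows faster than O(1), f(n) dominates.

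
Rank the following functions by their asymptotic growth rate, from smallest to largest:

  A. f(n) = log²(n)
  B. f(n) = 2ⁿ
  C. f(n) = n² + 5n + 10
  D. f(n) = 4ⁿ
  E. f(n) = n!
A < C < B < D < E

Comparing growth rates:
A = log²(n) is O(log² n)
C = n² + 5n + 10 is O(n²)
B = 2ⁿ is O(2ⁿ)
D = 4ⁿ is O(4ⁿ)
E = n! is O(n!)

Therefore, the order from slowest to fastest is: A < C < B < D < E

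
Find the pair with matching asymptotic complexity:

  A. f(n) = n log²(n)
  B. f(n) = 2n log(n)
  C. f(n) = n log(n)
B and C

Examining each function:
  A. n log²(n) is O(n log² n)
  B. 2n log(n) is O(n log n)
  C. n log(n) is O(n log n)

Functions B and C both have the same complexity class.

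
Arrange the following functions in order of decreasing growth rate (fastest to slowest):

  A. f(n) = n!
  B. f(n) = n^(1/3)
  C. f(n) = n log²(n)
A > C > B

Comparing growth rates:
A = n! is O(n!)
C = n log²(n) is O(n log² n)
B = n^(1/3) is O(n^(1/3))

Therefore, the order from fastest to slowest is: A > C > B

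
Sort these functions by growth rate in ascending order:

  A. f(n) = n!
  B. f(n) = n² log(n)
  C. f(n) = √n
C < B < A

Comparing growth rates:
C = √n is O(√n)
B = n² log(n) is O(n² log n)
A = n! is O(n!)

Therefore, the order from slowest to fastest is: C < B < A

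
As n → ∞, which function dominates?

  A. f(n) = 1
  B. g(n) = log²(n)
B

f(n) = 1 is O(1), while g(n) = log²(n) is O(log² n).
Since O(log² n) grows faster than O(1), g(n) dominates.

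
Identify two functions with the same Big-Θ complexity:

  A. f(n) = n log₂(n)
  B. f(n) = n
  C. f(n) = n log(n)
A and C

Examining each function:
  A. n log₂(n) is O(n log n)
  B. n is O(n)
  C. n log(n) is O(n log n)

Functions A and C both have the same complexity class.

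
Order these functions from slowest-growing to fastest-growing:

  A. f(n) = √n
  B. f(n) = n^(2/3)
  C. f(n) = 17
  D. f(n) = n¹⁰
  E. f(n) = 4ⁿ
C < A < B < D < E

Comparing growth rates:
C = 17 is O(1)
A = √n is O(√n)
B = n^(2/3) is O(n^(2/3))
D = n¹⁰ is O(n¹⁰)
E = 4ⁿ is O(4ⁿ)

Therefore, the order from slowest to fastest is: C < A < B < D < E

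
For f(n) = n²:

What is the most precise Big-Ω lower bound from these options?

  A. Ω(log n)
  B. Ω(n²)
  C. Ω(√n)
B

f(n) = n² is Ω(n²).
All listed options are valid Big-Ω bounds (lower bounds),
but Ω(n²) is the tightest (largest valid bound).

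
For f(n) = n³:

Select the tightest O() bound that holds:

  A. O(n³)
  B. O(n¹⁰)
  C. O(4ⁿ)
A

f(n) = n³ is O(n³).
All listed options are valid Big-O bounds (upper bounds),
but O(n³) is the tightest (smallest valid bound).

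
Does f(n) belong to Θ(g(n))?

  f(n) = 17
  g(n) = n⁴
False

f(n) = 17 is O(1), and g(n) = n⁴ is O(n⁴).
Since they have different growth rates, f(n) = Θ(g(n)) is false.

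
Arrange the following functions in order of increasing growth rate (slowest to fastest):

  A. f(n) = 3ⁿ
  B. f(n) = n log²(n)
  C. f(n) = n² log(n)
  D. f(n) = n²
B < D < C < A

Comparing growth rates:
B = n log²(n) is O(n log² n)
D = n² is O(n²)
C = n² log(n) is O(n² log n)
A = 3ⁿ is O(3ⁿ)

Therefore, the order from slowest to fastest is: B < D < C < A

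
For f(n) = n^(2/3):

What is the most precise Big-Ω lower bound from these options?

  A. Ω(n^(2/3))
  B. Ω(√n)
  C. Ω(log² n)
A

f(n) = n^(2/3) is Ω(n^(2/3)).
All listed options are valid Big-Ω bounds (lower bounds),
but Ω(n^(2/3)) is the tightest (largest valid bound).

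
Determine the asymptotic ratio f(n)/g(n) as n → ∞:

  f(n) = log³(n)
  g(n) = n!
0

Since log³(n) (O(log³ n)) grows slower than n! (O(n!)),
the ratio f(n)/g(n) → 0 as n → ∞.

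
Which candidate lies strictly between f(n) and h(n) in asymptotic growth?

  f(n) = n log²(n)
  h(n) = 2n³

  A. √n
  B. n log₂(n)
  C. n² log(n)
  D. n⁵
C

We need g(n) with n log²(n) = o(g(n)) and g(n) = o(2n³), i.e. O(n log² n) ≺ g ≺ O(n³).
Check each option:
  A. √n — O(√n) does not grow strictly faster than f(n)
  B. n log₂(n) — O(n log n) does not grow strictly faster than f(n)
  C. n² log(n) — O(n² log n) is strictly between O(n log² n) and O(n³) ✓
  D. n⁵ — O(n⁵) does not grow strictly slower than h(n)

Only option C (n² log(n)) lies strictly between.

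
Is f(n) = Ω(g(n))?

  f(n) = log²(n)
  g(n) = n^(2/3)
False

f(n) = log²(n) is O(log² n), and g(n) = n^(2/3) is O(n^(2/3)).
Since O(log² n) grows slower than O(n^(2/3)), f(n) = Ω(g(n)) is false.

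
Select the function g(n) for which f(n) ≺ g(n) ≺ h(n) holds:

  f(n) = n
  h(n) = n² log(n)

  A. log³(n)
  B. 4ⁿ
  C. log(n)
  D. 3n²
D

We need g(n) with n = o(g(n)) and g(n) = o(n² log(n)), i.e. O(n) ≺ g ≺ O(n² log n).
Check each option:
  A. log³(n) — O(log³ n) does not grow strictly faster than f(n)
  B. 4ⁿ — O(4ⁿ) does not grow strictly slower than h(n)
  C. log(n) — O(log n) does not grow strictly faster than f(n)
  D. 3n² — O(n²) is strictly between O(n) and O(n² log n) ✓

Only option D (3n²) lies strictly between.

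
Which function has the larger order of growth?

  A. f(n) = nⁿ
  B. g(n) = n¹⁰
A

f(n) = nⁿ is O(nⁿ), while g(n) = n¹⁰ is O(n¹⁰).
Since O(nⁿ) grows faster than O(n¹⁰), f(n) dominates.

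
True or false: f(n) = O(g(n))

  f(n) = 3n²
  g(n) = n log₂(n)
False

f(n) = 3n² is O(n²), and g(n) = n log₂(n) is O(n log n).
Since O(n²) grows faster than O(n log n), f(n) = O(g(n)) is false.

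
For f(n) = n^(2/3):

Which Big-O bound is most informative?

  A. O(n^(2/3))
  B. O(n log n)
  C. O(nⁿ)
A

f(n) = n^(2/3) is O(n^(2/3)).
All listed options are valid Big-O bounds (upper bounds),
but O(n^(2/3)) is the tightest (smallest valid bound).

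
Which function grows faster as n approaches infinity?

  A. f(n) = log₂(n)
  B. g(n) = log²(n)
B

f(n) = log₂(n) is O(log n), while g(n) = log²(n) is O(log² n).
Since O(log² n) grows faster than O(log n), g(n) dominates.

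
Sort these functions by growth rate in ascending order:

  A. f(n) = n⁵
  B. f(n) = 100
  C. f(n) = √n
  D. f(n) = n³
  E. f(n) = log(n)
B < E < C < D < A

Comparing growth rates:
B = 100 is O(1)
E = log(n) is O(log n)
C = √n is O(√n)
D = n³ is O(n³)
A = n⁵ is O(n⁵)

Therefore, the order from slowest to fastest is: B < E < C < D < A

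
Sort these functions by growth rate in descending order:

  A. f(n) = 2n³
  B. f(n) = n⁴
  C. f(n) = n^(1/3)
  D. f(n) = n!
D > B > A > C

Comparing growth rates:
D = n! is O(n!)
B = n⁴ is O(n⁴)
A = 2n³ is O(n³)
C = n^(1/3) is O(n^(1/3))

Therefore, the order from fastest to slowest is: D > B > A > C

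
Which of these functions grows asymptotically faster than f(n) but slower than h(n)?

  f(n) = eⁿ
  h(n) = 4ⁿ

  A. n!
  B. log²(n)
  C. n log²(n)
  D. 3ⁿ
D

We need g(n) with eⁿ = o(g(n)) and g(n) = o(4ⁿ), i.e. O(eⁿ) ≺ g ≺ O(4ⁿ).
Check each option:
  A. n! — O(n!) does not grow strictly slower than h(n)
  B. log²(n) — O(log² n) does not grow strictly faster than f(n)
  C. n log²(n) — O(n log² n) does not grow strictly faster than f(n)
  D. 3ⁿ — O(3ⁿ) is strictly between O(eⁿ) and O(4ⁿ) ✓

Only option D (3ⁿ) lies strictly between.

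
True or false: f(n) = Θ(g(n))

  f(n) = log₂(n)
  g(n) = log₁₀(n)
True

f(n) = log₂(n) and g(n) = log₁₀(n) are both O(log n).
Since they have the same asymptotic growth rate, f(n) = Θ(g(n)) is true.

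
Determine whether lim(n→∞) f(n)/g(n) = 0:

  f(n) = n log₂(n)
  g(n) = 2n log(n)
False

f(n) = n log₂(n) is O(n log n), and g(n) = 2n log(n) is O(n log n).
Since they have the same growth rate, f(n) = o(g(n)) is false.
(f = o(g) requires f to grow strictly slower, not equal.)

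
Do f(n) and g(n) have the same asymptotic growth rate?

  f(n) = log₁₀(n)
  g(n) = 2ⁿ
False

f(n) = log₁₀(n) is O(log n), and g(n) = 2ⁿ is O(2ⁿ).
Since they have different growth rates, f(n) = Θ(g(n)) is false.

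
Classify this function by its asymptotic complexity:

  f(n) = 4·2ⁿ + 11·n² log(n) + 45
O(2ⁿ)

The dominant term in 4·2ⁿ + 11·n² log(n) + 45 is 4·2ⁿ, which is Θ(2ⁿ).
Lower-order terms (11·n² log(n), 45) are asymptotically negligible.
Constants are absorbed, so the tightest bound is O(2ⁿ).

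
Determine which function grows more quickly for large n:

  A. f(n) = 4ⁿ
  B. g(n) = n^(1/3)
A

f(n) = 4ⁿ is O(4ⁿ), while g(n) = n^(1/3) is O(n^(1/3)).
Since O(4ⁿ) grows faster than O(n^(1/3)), f(n) dominates.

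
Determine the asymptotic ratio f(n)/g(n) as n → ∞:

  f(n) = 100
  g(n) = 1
100

Since 100 and 1 have the same growth rate (O(1)),
the ratio converges to a constant: 100.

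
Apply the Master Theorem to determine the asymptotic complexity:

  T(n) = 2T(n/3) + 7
Θ(n^log₃(2))

Master Theorem: a = 2, b = 3, f(n) = 7.
Compute the critical exponent d = log₃(2) = 0.631.
Compare f(n) = Θ(1) against n^d:
  k = 0 < d = 0.631, so f(n) = O(n^(d-ε)) — Case 1.
  The recursion cost dominates: T(n) = Θ(n^d) = Θ(n^log₃(2)).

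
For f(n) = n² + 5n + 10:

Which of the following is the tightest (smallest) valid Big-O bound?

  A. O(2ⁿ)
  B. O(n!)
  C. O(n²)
C

f(n) = n² + 5n + 10 is O(n²).
All listed options are valid Big-O bounds (upper bounds),
but O(n²) is the tightest (smallest valid bound).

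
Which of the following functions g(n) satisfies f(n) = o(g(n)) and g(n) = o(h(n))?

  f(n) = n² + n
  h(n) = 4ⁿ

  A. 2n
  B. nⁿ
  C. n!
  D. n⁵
D

We need g(n) with n² + n = o(g(n)) and g(n) = o(4ⁿ), i.e. O(n²) ≺ g ≺ O(4ⁿ).
Check each option:
  A. 2n — O(n) does not grow strictly faster than f(n)
  B. nⁿ — O(nⁿ) does not grow strictly slower than h(n)
  C. n! — O(n!) does not grow strictly slower than h(n)
  D. n⁵ — O(n⁵) is strictly between O(n²) and O(4ⁿ) ✓

Only option D (n⁵) lies strictly between.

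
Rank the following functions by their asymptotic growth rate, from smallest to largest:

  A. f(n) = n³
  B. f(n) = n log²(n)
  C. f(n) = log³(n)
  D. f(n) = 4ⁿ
C < B < A < D

Comparing growth rates:
C = log³(n) is O(log³ n)
B = n log²(n) is O(n log² n)
A = n³ is O(n³)
D = 4ⁿ is O(4ⁿ)

Therefore, the order from slowest to fastest is: C < B < A < D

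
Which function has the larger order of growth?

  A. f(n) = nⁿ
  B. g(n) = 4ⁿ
A

f(n) = nⁿ is O(nⁿ), while g(n) = 4ⁿ is O(4ⁿ).
Since O(nⁿ) grows faster than O(4ⁿ), f(n) dominates.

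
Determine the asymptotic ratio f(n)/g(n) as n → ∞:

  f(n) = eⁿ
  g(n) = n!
0

Since eⁿ (O(eⁿ)) grows slower than n! (O(n!)),
the ratio f(n)/g(n) → 0 as n → ∞.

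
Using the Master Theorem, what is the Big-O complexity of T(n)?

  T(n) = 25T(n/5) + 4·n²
Θ(n² log n)

Master Theorem: a = 25, b = 5, f(n) = 4·n².
Compute the critical exponent d = log₅(25) = 2.
Compare f(n) = Θ(n²) against n^d:
  k = 2 = d, so f(n) = Θ(n^d) — Case 2.
  Work is balanced across levels: T(n) = Θ(n^d log n) = Θ(n² log n).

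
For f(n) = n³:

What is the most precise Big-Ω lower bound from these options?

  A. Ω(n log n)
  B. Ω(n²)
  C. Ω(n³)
C

f(n) = n³ is Ω(n³).
All listed options are valid Big-Ω bounds (lower bounds),
but Ω(n³) is the tightest (largest valid bound).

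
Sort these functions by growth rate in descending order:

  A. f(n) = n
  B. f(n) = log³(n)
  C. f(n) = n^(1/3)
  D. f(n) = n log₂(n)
D > A > C > B

Comparing growth rates:
D = n log₂(n) is O(n log n)
A = n is O(n)
C = n^(1/3) is O(n^(1/3))
B = log³(n) is O(log³ n)

Therefore, the order from fastest to slowest is: D > A > C > B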